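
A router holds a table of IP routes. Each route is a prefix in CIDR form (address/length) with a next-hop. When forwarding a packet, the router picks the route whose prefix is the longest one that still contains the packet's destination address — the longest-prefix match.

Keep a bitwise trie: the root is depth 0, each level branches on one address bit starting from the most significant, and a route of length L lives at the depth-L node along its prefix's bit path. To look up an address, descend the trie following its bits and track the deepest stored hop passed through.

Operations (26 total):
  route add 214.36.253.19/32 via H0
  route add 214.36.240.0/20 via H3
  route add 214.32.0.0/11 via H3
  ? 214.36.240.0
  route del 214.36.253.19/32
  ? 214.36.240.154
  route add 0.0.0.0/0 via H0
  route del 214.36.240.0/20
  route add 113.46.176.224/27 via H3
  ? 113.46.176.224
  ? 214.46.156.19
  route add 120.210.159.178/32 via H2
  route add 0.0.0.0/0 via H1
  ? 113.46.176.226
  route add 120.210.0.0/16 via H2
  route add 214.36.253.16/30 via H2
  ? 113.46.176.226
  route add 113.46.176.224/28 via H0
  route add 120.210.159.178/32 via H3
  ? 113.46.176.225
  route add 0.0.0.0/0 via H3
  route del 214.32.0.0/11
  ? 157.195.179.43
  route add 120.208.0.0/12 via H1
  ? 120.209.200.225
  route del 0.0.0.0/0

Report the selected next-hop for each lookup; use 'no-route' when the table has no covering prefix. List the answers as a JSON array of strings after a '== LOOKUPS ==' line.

Apply in order:
  add 214.36.253.19/32 -> H0 at depth 32
  add 214.36.240.0/20 -> H3 at depth 20
  add 214.32.0.0/11 -> H3 at depth 11
  Q 214.36.240.0: descend 11010110001001001111 ; hops seen [H3,H3] ; pick H3
  del 214.36.253.19/32 (clear depth 32)
  Q 214.36.240.154: descend 11010110001001001111 ; hops seen [H3,H3] ; pick H3
  add 0.0.0.0/0 -> H0 at depth 0
  del 214.36.240.0/20 (clear depth 20)
  add 113.46.176.224/27 -> H3 at depth 27
  Q 113.46.176.224: descend 011100010010111010110000111 ; hops seen [H0,H3] ; pick H3
  Q 214.46.156.19: descend 110101100010 ; hops seen [H0,H3] ; pick H3
  add 120.210.159.178/32 -> H2 at depth 32
  add 0.0.0.0/0 -> H1 at depth 0
  Q 113.46.176.226: descend 011100010010111010110000111 ; hops seen [H1,H3] ; pick H3
  add 120.210.0.0/16 -> H2 at depth 16
  add 214.36.253.16/30 -> H2 at depth 30
  Q 113.46.176.226: descend 011100010010111010110000111 ; hops seen [H1,H3] ; pick H3
  add 113.46.176.224/28 -> H0 at depth 28
  add 120.210.159.178/32 -> H3 at depth 32
  Q 113.46.176.225: descend 0111000100101110101100001110 ; hops seen [H1,H3,H0] ; pick H0
  add 0.0.0.0/0 -> H3 at depth 0
  del 214.32.0.0/11 (clear depth 11)
  Q 157.195.179.43: descend 1 ; hops seen [H3] ; pick H3
  add 120.208.0.0/12 -> H1 at depth 12
  Q 120.209.200.225: descend 01111000110100 ; hops seen [H3,H1] ; pick H1
  del 0.0.0.0/0 (clear depth 0)

== LOOKUPS ==
["H3","H3","H3","H3","H3","H3","H0","H3","H1"]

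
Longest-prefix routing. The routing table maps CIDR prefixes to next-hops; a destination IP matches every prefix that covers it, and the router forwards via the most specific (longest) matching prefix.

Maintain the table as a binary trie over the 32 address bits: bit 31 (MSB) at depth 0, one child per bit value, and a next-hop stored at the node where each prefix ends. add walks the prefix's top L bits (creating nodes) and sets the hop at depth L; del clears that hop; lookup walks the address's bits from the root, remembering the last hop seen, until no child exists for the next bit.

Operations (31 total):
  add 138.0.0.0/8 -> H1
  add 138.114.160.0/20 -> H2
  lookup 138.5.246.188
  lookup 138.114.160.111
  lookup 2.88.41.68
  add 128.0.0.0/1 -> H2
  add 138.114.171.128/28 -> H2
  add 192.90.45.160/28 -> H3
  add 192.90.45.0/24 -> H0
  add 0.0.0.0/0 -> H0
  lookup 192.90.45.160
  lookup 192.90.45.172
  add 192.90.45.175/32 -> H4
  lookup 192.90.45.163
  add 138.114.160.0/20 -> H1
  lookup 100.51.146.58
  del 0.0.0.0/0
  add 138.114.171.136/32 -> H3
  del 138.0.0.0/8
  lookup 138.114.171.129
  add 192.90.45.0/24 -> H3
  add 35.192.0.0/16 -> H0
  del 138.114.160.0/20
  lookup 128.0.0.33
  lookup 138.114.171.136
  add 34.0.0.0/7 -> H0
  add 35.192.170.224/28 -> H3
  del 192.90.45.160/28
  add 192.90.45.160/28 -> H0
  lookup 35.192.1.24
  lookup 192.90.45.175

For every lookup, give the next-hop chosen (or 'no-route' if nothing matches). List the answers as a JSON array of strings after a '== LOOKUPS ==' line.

Process each operation:
  add 138.0.0.0/8 -> H1 at depth 8
  add 138.114.160.0/20 -> H2 at depth 20
  lookup 138.5.246.188: bits 100010100 walk d0:-→d1:-→d2:-→d3:-→d4:-→d5:-→d6:-→d7:-→d8:H1→d9:- -> H1
  lookup 138.114.160.111: bits 10001010011100101010 walk d0:-→d1:-→d2:-→d3:-→d4:-→d5:-→d6:-→d7:-→d8:H1→d9:-→d10:-→d11:-→d12:-→d13:-→d14:-→d15:-→d16:-→d17:-→d18:-→d19:-→d20:H2 -> H2
  lookup 2.88.41.68: bits ε walk d0:- -> no-route
  add 128.0.0.0/1 -> H2 at depth 1
  add 138.114.171.128/28 -> H2 at depth 28
  add 192.90.45.160/28 -> H3 at depth 28
  add 192.90.45.0/24 -> H0 at depth 24
  add 0.0.0.0/0 -> H0 at depth 0
  lookup 192.90.45.160: bits 1100000001011010001011011010 walk d0:H0→d1:H2→d2:-→d3:-→d4:-→d5:-→d6:-→d7:-→d8:-→d9:-→d10:-→d11:-→d12:-→d13:-→d14:-→d15:-→d16:-→d17:-→d18:-→d19:-→d20:-→d21:-→d22:-→d23:-→d24:H0→d25:-→d26:-→d27:-→d28:H3 -> H3
  lookup 192.90.45.172: bits 1100000001011010001011011010 walk d0:H0→d1:H2→d2:-→d3:-→d4:-→d5:-→d6:-→d7:-→d8:-→d9:-→d10:-→d11:-→d12:-→d13:-→d14:-→d15:-→d16:-→d17:-→d18:-→d19:-→d20:-→d21:-→d22:-→d23:-→d24:H0→d25:-→d26:-→d27:-→d28:H3 -> H3
  add 192.90.45.175/32 -> H4 at depth 32
  lookup 192.90.45.163: bits 1100000001011010001011011010 walk d0:H0→d1:H2→d2:-→d3:-→d4:-→d5:-→d6:-→d7:-→d8:-→d9:-→d10:-→d11:-→d12:-→d13:-→d14:-→d15:-→d16:-→d17:-→d18:-→d19:-→d20:-→d21:-→d22:-→d23:-→d24:H0→d25:-→d26:-→d27:-→d28:H3 -> H3
  add 138.114.160.0/20 -> H1 at depth 20
  lookup 100.51.146.58: bits ε walk d0:H0 -> H0
  - 0.0.0.0/0 clear@0
  add 138.114.171.136/32 -> H3 at depth 32
  - 138.0.0.0/8 clear@8
  lookup 138.114.171.129: bits 1000101001110010101010111000 walk d0:-→d1:H2→d2:-→d3:-→d4:-→d5:-→d6:-→d7:-→d8:-→d9:-→d10:-→d11:-→d12:-→d13:-→d14:-→d15:-→d16:-→d17:-→d18:-→d19:-→d20:H1→d21:-→d22:-→d23:-→d24:-→d25:-→d26:-→d27:-→d28:H2 -> H2
  add 192.90.45.0/24 -> H3 at depth 24
  add 35.192.0.0/16 -> H0 at depth 16
  - 138.114.160.0/20 clear@20
  lookup 128.0.0.33: bits 1000 walk d0:-→d1:H2→d2:-→d3:-→d4:- -> H2
  lookup 138.114.171.136: bits 10001010011100101010101110001000 walk d0:-→d1:H2→d2:-→d3:-→d4:-→d5:-→d6:-→d7:-→d8:-→d9:-→d10:-→d11:-→d12:-→d13:-→d14:-→d15:-→d16:-→d17:-→d18:-→d19:-→d20:-→d21:-→d22:-→d23:-→d24:-→d25:-→d26:-→d27:-→d28:H2→d29:-→d30:-→d31:-→d32:H3 -> H3
  add 34.0.0.0/7 -> H0 at depth 7
  add 35.192.170.224/28 -> H3 at depth 28
  - 192.90.45.160/28 clear@28
  add 192.90.45.160/28 -> H0 at depth 28
  lookup 35.192.1.24: bits 0010001111000000 walk d0:-→d1:-→d2:-→d3:-→d4:-→d5:-→d6:-→d7:H0→d8:-→d9:-→d10:-→d11:-→d12:-→d13:-→d14:-→d15:-→d16:H0 -> H0
  lookup 192.90.45.175: bits 11000000010110100010110110101111 walk d0:-→d1:H2→d2:-→d3:-→d4:-→d5:-→d6:-→d7:-→d8:-→d9:-→d10:-→d11:-→d12:-→d13:-→d14:-→d15:-→d16:-→d17:-→d18:-→d19:-→d20:-→d21:-→d22:-→d23:-→d24:H3→d25:-→d26:-→d27:-→d28:H0→d29:-→d30:-→d31:-→d32:H4 -> H4

== LOOKUPS ==
["H1","H2","no-route","H3","H3","H3","H0","H2","H2","H3","H0","H4"]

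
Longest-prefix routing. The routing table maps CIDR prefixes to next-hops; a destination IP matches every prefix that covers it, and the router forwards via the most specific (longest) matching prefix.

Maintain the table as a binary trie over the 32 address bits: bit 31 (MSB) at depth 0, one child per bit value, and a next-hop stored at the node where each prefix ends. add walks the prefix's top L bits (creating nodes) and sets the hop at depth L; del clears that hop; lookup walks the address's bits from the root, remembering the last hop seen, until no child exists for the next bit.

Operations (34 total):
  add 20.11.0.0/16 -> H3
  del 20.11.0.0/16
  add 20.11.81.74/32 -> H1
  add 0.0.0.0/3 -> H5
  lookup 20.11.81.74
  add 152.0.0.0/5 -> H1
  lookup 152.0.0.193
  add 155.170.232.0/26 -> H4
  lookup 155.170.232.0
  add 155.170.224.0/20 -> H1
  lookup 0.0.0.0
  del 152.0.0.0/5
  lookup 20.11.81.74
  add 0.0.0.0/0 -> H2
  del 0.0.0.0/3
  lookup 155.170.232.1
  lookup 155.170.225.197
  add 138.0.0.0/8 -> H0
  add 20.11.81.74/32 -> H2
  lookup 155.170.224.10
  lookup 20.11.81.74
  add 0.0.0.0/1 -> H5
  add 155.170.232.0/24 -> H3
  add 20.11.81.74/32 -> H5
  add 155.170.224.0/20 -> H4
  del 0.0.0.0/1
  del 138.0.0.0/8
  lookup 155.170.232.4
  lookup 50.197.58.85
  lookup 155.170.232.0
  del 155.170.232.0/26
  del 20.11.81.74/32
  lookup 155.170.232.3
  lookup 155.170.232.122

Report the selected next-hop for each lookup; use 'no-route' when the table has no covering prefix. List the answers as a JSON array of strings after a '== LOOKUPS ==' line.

Trace:
  + 20.11.0.0/16 (H3) depth=16
  - 20.11.0.0/16 clear@16
  + 20.11.81.74/32 (H1) depth=32
  + 0.0.0.0/3 (H5) depth=3
  ? 20.11.81.74  path d0:-→d1:-→d2:-→d3:H5→d4:-→d5:-→d6:-→d7:-→d8:-→d9:-→d10:-→d11:-→d12:-→d13:-→d14:-→d15:-→d16:-→d17:-→d18:-→d19:-→d20:-→d21:-→d22:-→d23:-→d24:-→d25:-→d26:-→d27:-→d28:-→d29:-→d30:-→d31:-→d32:H1  best=H1
  + 152.0.0.0/5 (H1) depth=5
  ? 152.0.0.193  path d0:-→d1:-→d2:-→d3:-→d4:-→d5:H1  best=H1
  + 155.170.232.0/26 (H4) depth=26
  ? 155.170.232.0  path d0:-→d1:-→d2:-→d3:-→d4:-→d5:H1→d6:-→d7:-→d8:-→d9:-→d10:-→d11:-→d12:-→d13:-→d14:-→d15:-→d16:-→d17:-→d18:-→d19:-→d20:-→d21:-→d22:-→d23:-→d24:-→d25:-→d26:H4  best=H4
  + 155.170.224.0/20 (H1) depth=20
  ? 0.0.0.0  path d0:-→d1:-→d2:-→d3:H5  best=H5
  - 152.0.0.0/5 clear@5
  ? 20.11.81.74  path d0:-→d1:-→d2:-→d3:H5→d4:-→d5:-→d6:-→d7:-→d8:-→d9:-→d10:-→d11:-→d12:-→d13:-→d14:-→d15:-→d16:-→d17:-→d18:-→d19:-→d20:-→d21:-→d22:-→d23:-→d24:-→d25:-→d26:-→d27:-→d28:-→d29:-→d30:-→d31:-→d32:H1  best=H1
  + 0.0.0.0/0 (H2) depth=0
  - 0.0.0.0/3 clear@3
  ? 155.170.232.1  path d0:H2→d1:-→d2:-→d3:-→d4:-→d5:-→d6:-→d7:-→d8:-→d9:-→d10:-→d11:-→d12:-→d13:-→d14:-→d15:-→d16:-→d17:-→d18:-→d19:-→d20:H1→d21:-→d22:-→d23:-→d24:-→d25:-→d26:H4  best=H4
  ? 155.170.225.197  path d0:H2→d1:-→d2:-→d3:-→d4:-→d5:-→d6:-→d7:-→d8:-→d9:-→d10:-→d11:-→d12:-→d13:-→d14:-→d15:-→d16:-→d17:-→d18:-→d19:-→d20:H1  best=H1
  + 138.0.0.0/8 (H0) depth=8
  + 20.11.81.74/32 (H2) depth=32
  ? 155.170.224.10  path d0:H2→d1:-→d2:-→d3:-→d4:-→d5:-→d6:-→d7:-→d8:-→d9:-→d10:-→d11:-→d12:-→d13:-→d14:-→d15:-→d16:-→d17:-→d18:-→d19:-→d20:H1  best=H1
  ? 20.11.81.74  path d0:H2→d1:-→d2:-→d3:-→d4:-→d5:-→d6:-→d7:-→d8:-→d9:-→d10:-→d11:-→d12:-→d13:-→d14:-→d15:-→d16:-→d17:-→d18:-→d19:-→d20:-→d21:-→d22:-→d23:-→d24:-→d25:-→d26:-→d27:-→d28:-→d29:-→d30:-→d31:-→d32:H2  best=H2
  + 0.0.0.0/1 (H5) depth=1
  + 155.170.232.0/24 (H3) depth=24
  + 20.11.81.74/32 (H5) depth=32
  + 155.170.224.0/20 (H4) depth=20
  - 0.0.0.0/1 clear@1
  - 138.0.0.0/8 clear@8
  ? 155.170.232.4  path d0:H2→d1:-→d2:-→d3:-→d4:-→d5:-→d6:-→d7:-→d8:-→d9:-→d10:-→d11:-→d12:-→d13:-→d14:-→d15:-→d16:-→d17:-→d18:-→d19:-→d20:H4→d21:-→d22:-→d23:-→d24:H3→d25:-→d26:H4  best=H4
  ? 50.197.58.85  path d0:H2→d1:-→d2:-  best=H2
  ? 155.170.232.0  path d0:H2→d1:-→d2:-→d3:-→d4:-→d5:-→d6:-→d7:-→d8:-→d9:-→d10:-→d11:-→d12:-→d13:-→d14:-→d15:-→d16:-→d17:-→d18:-→d19:-→d20:H4→d21:-→d22:-→d23:-→d24:H3→d25:-→d26:H4  best=H4
  - 155.170.232.0/26 clear@26
  - 20.11.81.74/32 clear@32
  ? 155.170.232.3  path d0:H2→d1:-→d2:-→d3:-→d4:-→d5:-→d6:-→d7:-→d8:-→d9:-→d10:-→d11:-→d12:-→d13:-→d14:-→d15:-→d16:-→d17:-→d18:-→d19:-→d20:H4→d21:-→d22:-→d23:-→d24:H3→d25:-→d26:-  best=H3
  ? 155.170.232.122  path d0:H2→d1:-→d2:-→d3:-→d4:-→d5:-→d6:-→d7:-→d8:-→d9:-→d10:-→d11:-→d12:-→d13:-→d14:-→d15:-→d16:-→d17:-→d18:-→d19:-→d20:H4→d21:-→d22:-→d23:-→d24:H3→d25:-  best=H3

== LOOKUPS ==
["H1","H1","H4","H5","H1","H4","H1","H1","H2","H4","H2","H4","H3","H3"]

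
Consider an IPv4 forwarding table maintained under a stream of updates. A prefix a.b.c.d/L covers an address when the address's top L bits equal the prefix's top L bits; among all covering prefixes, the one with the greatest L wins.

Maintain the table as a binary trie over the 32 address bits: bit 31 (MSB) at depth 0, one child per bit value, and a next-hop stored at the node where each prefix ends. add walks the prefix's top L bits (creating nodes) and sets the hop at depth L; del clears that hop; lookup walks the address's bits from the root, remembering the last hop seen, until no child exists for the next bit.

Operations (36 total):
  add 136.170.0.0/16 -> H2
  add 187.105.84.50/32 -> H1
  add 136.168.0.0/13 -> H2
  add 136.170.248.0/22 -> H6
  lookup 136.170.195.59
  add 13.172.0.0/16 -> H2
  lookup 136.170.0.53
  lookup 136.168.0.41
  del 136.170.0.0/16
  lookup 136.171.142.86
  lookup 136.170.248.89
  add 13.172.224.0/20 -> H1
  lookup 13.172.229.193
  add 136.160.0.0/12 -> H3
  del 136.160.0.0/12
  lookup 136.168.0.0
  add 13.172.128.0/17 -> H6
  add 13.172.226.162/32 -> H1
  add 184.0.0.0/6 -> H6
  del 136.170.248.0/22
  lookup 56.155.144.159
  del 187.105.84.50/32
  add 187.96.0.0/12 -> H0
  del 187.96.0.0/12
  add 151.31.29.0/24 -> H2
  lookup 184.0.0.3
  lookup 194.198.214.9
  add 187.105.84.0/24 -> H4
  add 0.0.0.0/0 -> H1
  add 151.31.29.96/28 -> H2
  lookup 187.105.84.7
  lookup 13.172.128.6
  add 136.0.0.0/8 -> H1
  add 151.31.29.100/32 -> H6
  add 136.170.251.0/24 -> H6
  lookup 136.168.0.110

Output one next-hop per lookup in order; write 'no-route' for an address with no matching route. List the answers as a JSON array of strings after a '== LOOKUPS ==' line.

Process each operation:
  + 136.170.0.0/16 (H2) depth=16
  + 187.105.84.50/32 (H1) depth=32
  + 136.168.0.0/13 (H2) depth=13
  + 136.170.248.0/22 (H6) depth=22
  ? 136.170.195.59  path d0:-→d1:-→d2:-→d3:-→d4:-→d5:-→d6:-→d7:-→d8:-→d9:-→d10:-→d11:-→d12:-→d13:H2→d14:-→d15:-→d16:H2→d17:-→d18:-  best=H2
  + 13.172.0.0/16 (H2) depth=16
  ? 136.170.0.53  path d0:-→d1:-→d2:-→d3:-→d4:-→d5:-→d6:-→d7:-→d8:-→d9:-→d10:-→d11:-→d12:-→d13:H2→d14:-→d15:-→d16:H2  best=H2
  ? 136.168.0.41  path d0:-→d1:-→d2:-→d3:-→d4:-→d5:-→d6:-→d7:-→d8:-→d9:-→d10:-→d11:-→d12:-→d13:H2→d14:-  best=H2
  del 136.170.0.0/16 (clear depth 16)
  ? 136.171.142.86  path d0:-→d1:-→d2:-→d3:-→d4:-→d5:-→d6:-→d7:-→d8:-→d9:-→d10:-→d11:-→d12:-→d13:H2→d14:-→d15:-  best=H2
  ? 136.170.248.89  path d0:-→d1:-→d2:-→d3:-→d4:-→d5:-→d6:-→d7:-→d8:-→d9:-→d10:-→d11:-→d12:-→d13:H2→d14:-→d15:-→d16:-→d17:-→d18:-→d19:-→d20:-→d21:-→d22:H6  best=H6
  + 13.172.224.0/20 (H1) depth=20
  ? 13.172.229.193  path d0:-→d1:-→d2:-→d3:-→d4:-→d5:-→d6:-→d7:-→d8:-→d9:-→d10:-→d11:-→d12:-→d13:-→d14:-→d15:-→d16:H2→d17:-→d18:-→d19:-→d20:H1  best=H1
  + 136.160.0.0/12 (H3) depth=12
  del 136.160.0.0/12 (clear depth 12)
  ? 136.168.0.0  path d0:-→d1:-→d2:-→d3:-→d4:-→d5:-→d6:-→d7:-→d8:-→d9:-→d10:-→d11:-→d12:-→d13:H2→d14:-  best=H2
  + 13.172.128.0/17 (H6) depth=17
  + 13.172.226.162/32 (H1) depth=32
  + 184.0.0.0/6 (H6) depth=6
  del 136.170.248.0/22 (clear depth 22)
  ? 56.155.144.159  path d0:-→d1:-→d2:-  best=no-route
  del 187.105.84.50/32 (clear depth 32)
  + 187.96.0.0/12 (H0) depth=12
  del 187.96.0.0/12 (clear depth 12)
  + 151.31.29.0/24 (H2) depth=24
  ? 184.0.0.3  path d0:-→d1:-→d2:-→d3:-→d4:-→d5:-→d6:H6  best=H6
  ? 194.198.214.9  path d0:-→d1:-  best=no-route
  + 187.105.84.0/24 (H4) depth=24
  + 0.0.0.0/0 (H1) depth=0
  + 151.31.29.96/28 (H2) depth=28
  ? 187.105.84.7  path d0:H1→d1:-→d2:-→d3:-→d4:-→d5:-→d6:H6→d7:-→d8:-→d9:-→d10:-→d11:-→d12:-→d13:-→d14:-→d15:-→d16:-→d17:-→d18:-→d19:-→d20:-→d21:-→d22:-→d23:-→d24:H4→d25:-→d26:-  best=H4
  ? 13.172.128.6  path d0:H1→d1:-→d2:-→d3:-→d4:-→d5:-→d6:-→d7:-→d8:-→d9:-→d10:-→d11:-→d12:-→d13:-→d14:-→d15:-→d16:H2→d17:H6  best=H6
  + 136.0.0.0/8 (H1) depth=8
  + 151.31.29.100/32 (H6) depth=32
  + 136.170.251.0/24 (H6) depth=24
  ? 136.168.0.110  path d0:H1→d1:-→d2:-→d3:-→d4:-→d5:-→d6:-→d7:-→d8:H1→d9:-→d10:-→d11:-→d12:-→d13:H2→d14:-  best=H2

== LOOKUPS ==
["H2","H2","H2","H2","H6","H1","H2","no-route","H6","no-route","H4","H6","H2"]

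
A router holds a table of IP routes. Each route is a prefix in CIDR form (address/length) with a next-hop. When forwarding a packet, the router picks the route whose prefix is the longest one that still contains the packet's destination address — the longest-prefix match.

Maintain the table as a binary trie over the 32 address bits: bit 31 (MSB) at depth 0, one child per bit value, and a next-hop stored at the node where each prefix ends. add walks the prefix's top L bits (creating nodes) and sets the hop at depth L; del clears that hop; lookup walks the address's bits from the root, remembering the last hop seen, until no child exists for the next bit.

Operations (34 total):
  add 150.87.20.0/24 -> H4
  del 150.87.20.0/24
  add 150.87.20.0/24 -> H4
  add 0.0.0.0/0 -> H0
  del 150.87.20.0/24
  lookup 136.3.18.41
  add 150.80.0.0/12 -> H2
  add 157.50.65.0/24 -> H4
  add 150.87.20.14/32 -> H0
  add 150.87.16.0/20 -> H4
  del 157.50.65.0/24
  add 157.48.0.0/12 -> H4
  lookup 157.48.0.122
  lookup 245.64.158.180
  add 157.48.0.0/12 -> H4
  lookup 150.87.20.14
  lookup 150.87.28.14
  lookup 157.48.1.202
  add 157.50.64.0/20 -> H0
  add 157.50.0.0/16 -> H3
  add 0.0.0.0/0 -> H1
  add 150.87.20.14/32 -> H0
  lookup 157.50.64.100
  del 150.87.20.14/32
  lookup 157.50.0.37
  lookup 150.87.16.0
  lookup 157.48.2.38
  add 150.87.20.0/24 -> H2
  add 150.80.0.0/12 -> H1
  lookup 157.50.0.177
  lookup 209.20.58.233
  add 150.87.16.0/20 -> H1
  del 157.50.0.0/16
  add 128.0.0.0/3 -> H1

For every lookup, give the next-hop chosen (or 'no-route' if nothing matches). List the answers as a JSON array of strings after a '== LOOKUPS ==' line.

Trace:
  add 150.87.20.0/24 -> H4 at depth 24
  del 150.87.20.0/24 (clear depth 24)
  add 150.87.20.0/24 -> H4 at depth 24
  add 0.0.0.0/0 -> H0 at depth 0
  del 150.87.20.0/24 (clear depth 24)
  ? 136.3.18.41  path d0:H0→d1:-→d2:-→d3:-  best=H0
  add 150.80.0.0/12 -> H2 at depth 12
  add 157.50.65.0/24 -> H4 at depth 24
  add 150.87.20.14/32 -> H0 at depth 32
  add 150.87.16.0/20 -> H4 at depth 20
  del 157.50.65.0/24 (clear depth 24)
  add 157.48.0.0/12 -> H4 at depth 12
  ? 157.48.0.122  path d0:H0→d1:-→d2:-→d3:-→d4:-→d5:-→d6:-→d7:-→d8:-→d9:-→d10:-→d11:-→d12:H4→d13:-→d14:-  best=H4
  ? 245.64.158.180  path d0:H0→d1:-  best=H0
  add 157.48.0.0/12 -> H4 at depth 12
  ? 150.87.20.14  path d0:H0→d1:-→d2:-→d3:-→d4:-→d5:-→d6:-→d7:-→d8:-→d9:-→d10:-→d11:-→d12:H2→d13:-→d14:-→d15:-→d16:-→d17:-→d18:-→d19:-→d20:H4→d21:-→d22:-→d23:-→d24:-→d25:-→d26:-→d27:-→d28:-→d29:-→d30:-→d31:-→d32:H0  best=H0
  ? 150.87.28.14  path d0:H0→d1:-→d2:-→d3:-→d4:-→d5:-→d6:-→d7:-→d8:-→d9:-→d10:-→d11:-→d12:H2→d13:-→d14:-→d15:-→d16:-→d17:-→d18:-→d19:-→d20:H4  best=H4
  ? 157.48.1.202  path d0:H0→d1:-→d2:-→d3:-→d4:-→d5:-→d6:-→d7:-→d8:-→d9:-→d10:-→d11:-→d12:H4→d13:-→d14:-  best=H4
  add 157.50.64.0/20 -> H0 at depth 20
  add 157.50.0.0/16 -> H3 at depth 16
  add 0.0.0.0/0 -> H1 at depth 0
  add 150.87.20.14/32 -> H0 at depth 32
  ? 157.50.64.100  path d0:H1→d1:-→d2:-→d3:-→d4:-→d5:-→d6:-→d7:-→d8:-→d9:-→d10:-→d11:-→d12:H4→d13:-→d14:-→d15:-→d16:H3→d17:-→d18:-→d19:-→d20:H0→d21:-→d22:-→d23:-  best=H0
  del 150.87.20.14/32 (clear depth 32)
  ? 157.50.0.37  path d0:H1→d1:-→d2:-→d3:-→d4:-→d5:-→d6:-→d7:-→d8:-→d9:-→d10:-→d11:-→d12:H4→d13:-→d14:-→d15:-→d16:H3→d17:-  best=H3
  ? 150.87.16.0  path d0:H1→d1:-→d2:-→d3:-→d4:-→d5:-→d6:-→d7:-→d8:-→d9:-→d10:-→d11:-→d12:H2→d13:-→d14:-→d15:-→d16:-→d17:-→d18:-→d19:-→d20:H4→d21:-  best=H4
  ? 157.48.2.38  path d0:H1→d1:-→d2:-→d3:-→d4:-→d5:-→d6:-→d7:-→d8:-→d9:-→d10:-→d11:-→d12:H4→d13:-→d14:-  best=H4
  add 150.87.20.0/24 -> H2 at depth 24
  add 150.80.0.0/12 -> H1 at depth 12
  ? 157.50.0.177  path d0:H1→d1:-→d2:-→d3:-→d4:-→d5:-→d6:-→d7:-→d8:-→d9:-→d10:-→d11:-→d12:H4→d13:-→d14:-→d15:-→d16:H3→d17:-  best=H3
  ? 209.20.58.233  path d0:H1→d1:-  best=H1
  add 150.87.16.0/20 -> H1 at depth 20
  del 157.50.0.0/16 (clear depth 16)
  add 128.0.0.0/3 -> H1 at depth 3

== LOOKUPS ==
["H0","H4","H0","H0","H4","H4","H0","H3","H4","H4","H3","H1"]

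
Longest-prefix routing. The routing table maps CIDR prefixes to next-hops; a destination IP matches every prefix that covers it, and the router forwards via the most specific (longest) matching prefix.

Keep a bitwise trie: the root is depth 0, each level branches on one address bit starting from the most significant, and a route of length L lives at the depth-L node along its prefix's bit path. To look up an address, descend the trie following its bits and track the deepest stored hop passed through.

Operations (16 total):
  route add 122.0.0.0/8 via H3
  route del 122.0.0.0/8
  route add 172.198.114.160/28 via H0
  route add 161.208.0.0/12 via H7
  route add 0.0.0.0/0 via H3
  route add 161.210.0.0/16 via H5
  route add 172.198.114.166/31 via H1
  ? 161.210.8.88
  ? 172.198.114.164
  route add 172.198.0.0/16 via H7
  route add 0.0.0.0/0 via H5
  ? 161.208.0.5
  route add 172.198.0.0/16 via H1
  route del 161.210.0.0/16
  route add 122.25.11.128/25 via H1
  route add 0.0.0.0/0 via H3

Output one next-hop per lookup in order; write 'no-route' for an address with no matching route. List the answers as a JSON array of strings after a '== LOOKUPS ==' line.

Trace:
  + 122.0.0.0/8 (H3) depth=8
  - 122.0.0.0/8 clear@8
  + 172.198.114.160/28 (H0) depth=28
  + 161.208.0.0/12 (H7) depth=12
  + 0.0.0.0/0 (H3) depth=0
  + 161.210.0.0/16 (H5) depth=16
  + 172.198.114.166/31 (H1) depth=31
  lookup 161.210.8.88: bits 1010000111010010 walk d0:H3→d1:-→d2:-→d3:-→d4:-→d5:-→d6:-→d7:-→d8:-→d9:-→d10:-→d11:-→d12:H7→d13:-→d14:-→d15:-→d16:H5 -> H5
  lookup 172.198.114.164: bits 101011001100011001110010101001 walk d0:H3→d1:-→d2:-→d3:-→d4:-→d5:-→d6:-→d7:-→d8:-→d9:-→d10:-→d11:-→d12:-→d13:-→d14:-→d15:-→d16:-→d17:-→d18:-→d19:-→d20:-→d21:-→d22:-→d23:-→d24:-→d25:-→d26:-→d27:-→d28:H0→d29:-→d30:- -> H0
  + 172.198.0.0/16 (H7) depth=16
  + 0.0.0.0/0 (H5) depth=0
  lookup 161.208.0.5: bits 10100001110100 walk d0:H5→d1:-→d2:-→d3:-→d4:-→d5:-→d6:-→d7:-→d8:-→d9:-→d10:-→d11:-→d12:H7→d13:-→d14:- -> H7
  + 172.198.0.0/16 (H1) depth=16
  - 161.210.0.0/16 clear@16
  + 122.25.11.128/25 (H1) depth=25
  + 0.0.0.0/0 (H3) depth=0

== LOOKUPS ==
["H5","H0","H7"]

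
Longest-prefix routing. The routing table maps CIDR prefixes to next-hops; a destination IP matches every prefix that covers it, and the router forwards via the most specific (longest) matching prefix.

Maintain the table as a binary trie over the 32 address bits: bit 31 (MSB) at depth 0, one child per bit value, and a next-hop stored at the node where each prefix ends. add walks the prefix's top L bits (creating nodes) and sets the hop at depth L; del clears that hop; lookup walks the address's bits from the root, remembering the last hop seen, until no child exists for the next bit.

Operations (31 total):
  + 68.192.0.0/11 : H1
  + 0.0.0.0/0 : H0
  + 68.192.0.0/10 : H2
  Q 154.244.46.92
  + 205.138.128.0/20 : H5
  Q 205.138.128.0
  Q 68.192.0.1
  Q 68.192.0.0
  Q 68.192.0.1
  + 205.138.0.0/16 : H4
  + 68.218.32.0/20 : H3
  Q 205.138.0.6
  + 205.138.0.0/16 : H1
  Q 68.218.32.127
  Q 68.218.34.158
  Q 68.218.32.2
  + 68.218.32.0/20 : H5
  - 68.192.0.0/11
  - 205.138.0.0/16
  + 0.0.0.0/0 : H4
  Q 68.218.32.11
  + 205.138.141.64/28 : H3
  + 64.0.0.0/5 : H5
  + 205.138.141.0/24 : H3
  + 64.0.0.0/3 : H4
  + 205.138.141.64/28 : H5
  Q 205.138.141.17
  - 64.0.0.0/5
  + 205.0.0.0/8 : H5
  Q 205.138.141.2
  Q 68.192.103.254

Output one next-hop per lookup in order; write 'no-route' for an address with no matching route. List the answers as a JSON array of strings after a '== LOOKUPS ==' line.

Trace:
  + 68.192.0.0/11 (H1) depth=11
  + 0.0.0.0/0 (H0) depth=0
  + 68.192.0.0/10 (H2) depth=10
  Q 154.244.46.92: descend ε ; hops seen [H0] ; pick H0
  + 205.138.128.0/20 (H5) depth=20
  Q 205.138.128.0: descend 11001101100010101000 ; hops seen [H0,H5] ; pick H5
  Q 68.192.0.1: descend 01000100110 ; hops seen [H0,H2,H1] ; pick H1
  Q 68.192.0.0: descend 01000100110 ; hops seen [H0,H2,H1] ; pick H1
  Q 68.192.0.1: descend 01000100110 ; hops seen [H0,H2,H1] ; pick H1
  + 205.138.0.0/16 (H4) depth=16
  + 68.218.32.0/20 (H3) depth=20
  Q 205.138.0.6: descend 1100110110001010 ; hops seen [H0,H4] ; pick H4
  + 205.138.0.0/16 (H1) depth=16
  Q 68.218.32.127: descend 01000100110110100010 ; hops seen [H0,H2,H1,H3] ; pick H3
  Q 68.218.34.158: descend 01000100110110100010 ; hops seen [H0,H2,H1,H3] ; pick H3
  Q 68.218.32.2: descend 01000100110110100010 ; hops seen [H0,H2,H1,H3] ; pick H3
  + 68.218.32.0/20 (H5) depth=20
  - 68.192.0.0/11 clear@11
  - 205.138.0.0/16 clear@16
  + 0.0.0.0/0 (H4) depth=0
  Q 68.218.32.11: descend 01000100110110100010 ; hops seen [H4,H2,H5] ; pick H5
  + 205.138.141.64/28 (H3) depth=28
  + 64.0.0.0/5 (H5) depth=5
  + 205.138.141.0/24 (H3) depth=24
  + 64.0.0.0/3 (H4) depth=3
  + 205.138.141.64/28 (H5) depth=28
  Q 205.138.141.17: descend 1100110110001010100011010 ; hops seen [H4,H5,H3] ; pick H3
  - 64.0.0.0/5 clear@5
  + 205.0.0.0/8 (H5) depth=8
  Q 205.138.141.2: descend 1100110110001010100011010 ; hops seen [H4,H5,H5,H3] ; pick H3
  Q 68.192.103.254: descend 01000100110 ; hops seen [H4,H4,H2] ; pick H2

== LOOKUPS ==
["H0","H5","H1","H1","H1","H4","H3","H3","H3","H5","H3","H3","H2"]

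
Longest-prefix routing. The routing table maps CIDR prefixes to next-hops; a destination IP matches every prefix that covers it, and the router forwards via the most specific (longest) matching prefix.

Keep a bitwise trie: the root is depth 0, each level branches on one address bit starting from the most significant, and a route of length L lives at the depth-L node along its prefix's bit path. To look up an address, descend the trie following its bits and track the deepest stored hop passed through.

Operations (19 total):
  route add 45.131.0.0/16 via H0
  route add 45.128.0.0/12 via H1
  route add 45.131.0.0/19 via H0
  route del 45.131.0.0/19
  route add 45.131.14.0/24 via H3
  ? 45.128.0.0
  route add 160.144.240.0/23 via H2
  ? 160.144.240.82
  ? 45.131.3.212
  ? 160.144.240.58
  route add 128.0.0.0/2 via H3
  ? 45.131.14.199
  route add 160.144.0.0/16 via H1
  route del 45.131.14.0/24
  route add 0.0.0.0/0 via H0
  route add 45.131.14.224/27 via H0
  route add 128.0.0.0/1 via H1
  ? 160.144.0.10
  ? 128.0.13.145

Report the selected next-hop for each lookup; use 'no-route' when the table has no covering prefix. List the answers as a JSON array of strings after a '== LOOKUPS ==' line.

Trace:
  add 45.131.0.0/16 -> H0 at depth 16
  add 45.128.0.0/12 -> H1 at depth 12
  add 45.131.0.0/19 -> H0 at depth 19
  del 45.131.0.0/19 (clear depth 19)
  add 45.131.14.0/24 -> H3 at depth 24
  ? 45.128.0.0  path d0:-→d1:-→d2:-→d3:-→d4:-→d5:-→d6:-→d7:-→d8:-→d9:-→d10:-→d11:-→d12:H1→d13:-→d14:-  best=H1
  add 160.144.240.0/23 -> H2 at depth 23
  ? 160.144.240.82  path d0:-→d1:-→d2:-→d3:-→d4:-→d5:-→d6:-→d7:-→d8:-→d9:-→d10:-→d11:-→d12:-→d13:-→d14:-→d15:-→d16:-→d17:-→d18:-→d19:-→d20:-→d21:-→d22:-→d23:H2  best=H2
  ? 45.131.3.212  path d0:-→d1:-→d2:-→d3:-→d4:-→d5:-→d6:-→d7:-→d8:-→d9:-→d10:-→d11:-→d12:H1→d13:-→d14:-→d15:-→d16:H0→d17:-→d18:-→d19:-→d20:-  best=H0
  ? 160.144.240.58  path d0:-→d1:-→d2:-→d3:-→d4:-→d5:-→d6:-→d7:-→d8:-→d9:-→d10:-→d11:-→d12:-→d13:-→d14:-→d15:-→d16:-→d17:-→d18:-→d19:-→d20:-→d21:-→d22:-→d23:H2  best=H2
  add 128.0.0.0/2 -> H3 at depth 2
  ? 45.131.14.199  path d0:-→d1:-→d2:-→d3:-→d4:-→d5:-→d6:-→d7:-→d8:-→d9:-→d10:-→d11:-→d12:H1→d13:-→d14:-→d15:-→d16:H0→d17:-→d18:-→d19:-→d20:-→d21:-→d22:-→d23:-→d24:H3  best=H3
  add 160.144.0.0/16 -> H1 at depth 16
  del 45.131.14.0/24 (clear depth 24)
  add 0.0.0.0/0 -> H0 at depth 0
  add 45.131.14.224/27 -> H0 at depth 27
  add 128.0.0.0/1 -> H1 at depth 1
  ? 160.144.0.10  path d0:H0→d1:H1→d2:H3→d3:-→d4:-→d5:-→d6:-→d7:-→d8:-→d9:-→d10:-→d11:-→d12:-→d13:-→d14:-→d15:-→d16:H1  best=H1
  ? 128.0.13.145  path d0:H0→d1:H1→d2:H3  best=H3

== LOOKUPS ==
["H1","H2","H0","H2","H3","H1","H3"]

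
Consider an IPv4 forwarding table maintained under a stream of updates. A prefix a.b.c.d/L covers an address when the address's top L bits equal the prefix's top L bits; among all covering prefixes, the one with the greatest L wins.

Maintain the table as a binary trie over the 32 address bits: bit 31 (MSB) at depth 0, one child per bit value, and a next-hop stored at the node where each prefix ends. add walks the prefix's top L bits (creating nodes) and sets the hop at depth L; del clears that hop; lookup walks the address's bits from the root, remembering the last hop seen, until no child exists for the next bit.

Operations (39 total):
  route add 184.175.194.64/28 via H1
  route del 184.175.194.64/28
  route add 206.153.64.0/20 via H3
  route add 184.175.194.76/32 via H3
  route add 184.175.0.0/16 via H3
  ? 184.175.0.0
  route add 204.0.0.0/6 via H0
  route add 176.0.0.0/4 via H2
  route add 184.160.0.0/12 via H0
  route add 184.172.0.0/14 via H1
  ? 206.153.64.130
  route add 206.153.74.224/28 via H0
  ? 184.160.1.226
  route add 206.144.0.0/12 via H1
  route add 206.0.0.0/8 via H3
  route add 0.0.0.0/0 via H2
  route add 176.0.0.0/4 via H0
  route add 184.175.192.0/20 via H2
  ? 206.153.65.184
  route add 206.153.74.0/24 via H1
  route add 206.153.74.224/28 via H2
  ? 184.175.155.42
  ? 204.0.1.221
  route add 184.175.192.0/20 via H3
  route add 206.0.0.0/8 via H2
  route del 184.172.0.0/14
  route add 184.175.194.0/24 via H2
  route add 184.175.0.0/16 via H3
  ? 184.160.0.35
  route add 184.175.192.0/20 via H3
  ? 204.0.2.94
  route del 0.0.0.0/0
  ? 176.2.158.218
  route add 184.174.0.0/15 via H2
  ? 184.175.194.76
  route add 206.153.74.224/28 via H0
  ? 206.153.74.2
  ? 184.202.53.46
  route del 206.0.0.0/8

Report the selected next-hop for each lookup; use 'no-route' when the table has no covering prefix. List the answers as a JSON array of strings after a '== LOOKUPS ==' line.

Apply in order:
  add 184.175.194.64/28 -> H1 at depth 28
  del 184.175.194.64/28 (clear depth 28)
  add 206.153.64.0/20 -> H3 at depth 20
  add 184.175.194.76/32 -> H3 at depth 32
  add 184.175.0.0/16 -> H3 at depth 16
  ? 184.175.0.0  path d0:-→d1:-→d2:-→d3:-→d4:-→d5:-→d6:-→d7:-→d8:-→d9:-→d10:-→d11:-→d12:-→d13:-→d14:-→d15:-→d16:H3  best=H3
  add 204.0.0.0/6 -> H0 at depth 6
  add 176.0.0.0/4 -> H2 at depth 4
  add 184.160.0.0/12 -> H0 at depth 12
  add 184.172.0.0/14 -> H1 at depth 14
  ? 206.153.64.130  path d0:-→d1:-→d2:-→d3:-→d4:-→d5:-→d6:H0→d7:-→d8:-→d9:-→d10:-→d11:-→d12:-→d13:-→d14:-→d15:-→d16:-→d17:-→d18:-→d19:-→d20:H3  best=H3
  add 206.153.74.224/28 -> H0 at depth 28
  ? 184.160.1.226  path d0:-→d1:-→d2:-→d3:-→d4:H2→d5:-→d6:-→d7:-→d8:-→d9:-→d10:-→d11:-→d12:H0  best=H0
  add 206.144.0.0/12 -> H1 at depth 12
  add 206.0.0.0/8 -> H3 at depth 8
  add 0.0.0.0/0 -> H2 at depth 0
  add 176.0.0.0/4 -> H0 at depth 4
  add 184.175.192.0/20 -> H2 at depth 20
  ? 206.153.65.184  path d0:H2→d1:-→d2:-→d3:-→d4:-→d5:-→d6:H0→d7:-→d8:H3→d9:-→d10:-→d11:-→d12:H1→d13:-→d14:-→d15:-→d16:-→d17:-→d18:-→d19:-→d20:H3  best=H3
  add 206.153.74.0/24 -> H1 at depth 24
  add 206.153.74.224/28 -> H2 at depth 28
  ? 184.175.155.42  path d0:H2→d1:-→d2:-→d3:-→d4:H0→d5:-→d6:-→d7:-→d8:-→d9:-→d10:-→d11:-→d12:H0→d13:-→d14:H1→d15:-→d16:H3→d17:-  best=H3
  ? 204.0.1.221  path d0:H2→d1:-→d2:-→d3:-→d4:-→d5:-→d6:H0  best=H0
  add 184.175.192.0/20 -> H3 at depth 20
  add 206.0.0.0/8 -> H2 at depth 8
  del 184.172.0.0/14 (clear depth 14)
  add 184.175.194.0/24 -> H2 at depth 24
  add 184.175.0.0/16 -> H3 at depth 16
  ? 184.160.0.35  path d0:H2→d1:-→d2:-→d3:-→d4:H0→d5:-→d6:-→d7:-→d8:-→d9:-→d10:-→d11:-→d12:H0  best=H0
  add 184.175.192.0/20 -> H3 at depth 20
  ? 204.0.2.94  path d0:H2→d1:-→d2:-→d3:-→d4:-→d5:-→d6:H0  best=H0
  del 0.0.0.0/0 (clear depth 0)
  ? 176.2.158.218  path d0:-→d1:-→d2:-→d3:-→d4:H0  best=H0
  add 184.174.0.0/15 -> H2 at depth 15
  ? 184.175.194.76  path d0:-→d1:-→d2:-→d3:-→d4:H0→d5:-→d6:-→d7:-→d8:-→d9:-→d10:-→d11:-→d12:H0→d13:-→d14:-→d15:H2→d16:H3→d17:-→d18:-→d19:-→d20:H3→d21:-→d22:-→d23:-→d24:H2→d25:-→d26:-→d27:-→d28:-→d29:-→d30:-→d31:-→d32:H3  best=H3
  add 206.153.74.224/28 -> H0 at depth 28
  ? 206.153.74.2  path d0:-→d1:-→d2:-→d3:-→d4:-→d5:-→d6:H0→d7:-→d8:H2→d9:-→d10:-→d11:-→d12:H1→d13:-→d14:-→d15:-→d16:-→d17:-→d18:-→d19:-→d20:H3→d21:-→d22:-→d23:-→d24:H1  best=H1
  ? 184.202.53.46  path d0:-→d1:-→d2:-→d3:-→d4:H0→d5:-→d6:-→d7:-→d8:-→d9:-  best=H0
  del 206.0.0.0/8 (clear depth 8)

== LOOKUPS ==
["H3","H3","H0","H3","H3","H0","H0","H0","H0","H3","H1","H0"]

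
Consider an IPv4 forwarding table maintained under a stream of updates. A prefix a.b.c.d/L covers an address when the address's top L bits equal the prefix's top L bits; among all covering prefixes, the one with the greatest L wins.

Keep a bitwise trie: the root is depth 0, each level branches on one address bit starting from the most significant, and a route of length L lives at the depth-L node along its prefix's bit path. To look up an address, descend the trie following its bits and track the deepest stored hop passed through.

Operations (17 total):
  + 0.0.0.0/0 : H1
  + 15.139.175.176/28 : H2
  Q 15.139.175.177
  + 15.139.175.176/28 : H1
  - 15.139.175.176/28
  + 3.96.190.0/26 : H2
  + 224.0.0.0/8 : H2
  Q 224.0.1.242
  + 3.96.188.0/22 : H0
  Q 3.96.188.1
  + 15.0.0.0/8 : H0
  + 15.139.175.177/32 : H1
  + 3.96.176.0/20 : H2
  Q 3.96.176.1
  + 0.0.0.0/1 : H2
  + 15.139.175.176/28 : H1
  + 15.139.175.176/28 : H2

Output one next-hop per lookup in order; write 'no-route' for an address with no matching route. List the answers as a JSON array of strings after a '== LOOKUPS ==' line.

Trace:
  add 0.0.0.0/0 -> H1 at depth 0
  add 15.139.175.176/28 -> H2 at depth 28
  ? 15.139.175.177  path d0:H1→d1:-→d2:-→d3:-→d4:-→d5:-→d6:-→d7:-→d8:-→d9:-→d10:-→d11:-→d12:-→d13:-→d14:-→d15:-→d16:-→d17:-→d18:-→d19:-→d20:-→d21:-→d22:-→d23:-→d24:-→d25:-→d26:-→d27:-→d28:H2  best=H2
  add 15.139.175.176/28 -> H1 at depth 28
  del 15.139.175.176/28 (clear depth 28)
  add 3.96.190.0/26 -> H2 at depth 26
  add 224.0.0.0/8 -> H2 at depth 8
  ? 224.0.1.242  path d0:H1→d1:-→d2:-→d3:-→d4:-→d5:-→d6:-→d7:-→d8:H2  best=H2
  add 3.96.188.0/22 -> H0 at depth 22
  ? 3.96.188.1  path d0:H1→d1:-→d2:-→d3:-→d4:-→d5:-→d6:-→d7:-→d8:-→d9:-→d10:-→d11:-→d12:-→d13:-→d14:-→d15:-→d16:-→d17:-→d18:-→d19:-→d20:-→d21:-→d22:H0  best=H0
  add 15.0.0.0/8 -> H0 at depth 8
  add 15.139.175.177/32 -> H1 at depth 32
  add 3.96.176.0/20 -> H2 at depth 20
  ? 3.96.176.1  path d0:H1→d1:-→d2:-→d3:-→d4:-→d5:-→d6:-→d7:-→d8:-→d9:-→d10:-→d11:-→d12:-→d13:-→d14:-→d15:-→d16:-→d17:-→d18:-→d19:-→d20:H2  best=H2
  add 0.0.0.0/1 -> H2 at depth 1
  add 15.139.175.176/28 -> H1 at depth 28
  add 15.139.175.176/28 -> H2 at depth 28

== LOOKUPS ==
["H2","H2","H0","H2"]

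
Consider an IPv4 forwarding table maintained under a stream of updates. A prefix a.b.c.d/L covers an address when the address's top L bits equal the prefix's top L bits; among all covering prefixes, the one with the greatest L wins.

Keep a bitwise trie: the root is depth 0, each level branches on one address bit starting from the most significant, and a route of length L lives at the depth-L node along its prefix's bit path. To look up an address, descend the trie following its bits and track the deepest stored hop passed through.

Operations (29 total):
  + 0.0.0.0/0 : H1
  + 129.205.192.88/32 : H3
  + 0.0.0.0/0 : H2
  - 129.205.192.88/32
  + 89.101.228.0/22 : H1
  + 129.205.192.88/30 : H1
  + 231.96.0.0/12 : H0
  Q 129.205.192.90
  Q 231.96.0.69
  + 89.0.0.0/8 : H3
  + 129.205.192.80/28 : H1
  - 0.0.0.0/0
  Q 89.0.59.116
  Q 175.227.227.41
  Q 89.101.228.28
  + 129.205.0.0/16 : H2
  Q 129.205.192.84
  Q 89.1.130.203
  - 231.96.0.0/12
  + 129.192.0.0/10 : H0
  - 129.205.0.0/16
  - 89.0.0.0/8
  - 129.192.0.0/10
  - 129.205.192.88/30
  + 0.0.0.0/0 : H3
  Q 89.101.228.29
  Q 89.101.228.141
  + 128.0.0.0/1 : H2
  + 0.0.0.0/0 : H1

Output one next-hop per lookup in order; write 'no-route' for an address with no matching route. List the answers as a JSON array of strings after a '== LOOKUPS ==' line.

Trace:
  add 0.0.0.0/0 -> H1 at depth 0
  add 129.205.192.88/32 -> H3 at depth 32
  add 0.0.0.0/0 -> H2 at depth 0
  del 129.205.192.88/32 (clear depth 32)
  add 89.101.228.0/22 -> H1 at depth 22
  add 129.205.192.88/30 -> H1 at depth 30
  add 231.96.0.0/12 -> H0 at depth 12
  ? 129.205.192.90  path d0:H2→d1:-→d2:-→d3:-→d4:-→d5:-→d6:-→d7:-→d8:-→d9:-→d10:-→d11:-→d12:-→d13:-→d14:-→d15:-→d16:-→d17:-→d18:-→d19:-→d20:-→d21:-→d22:-→d23:-→d24:-→d25:-→d26:-→d27:-→d28:-→d29:-→d30:H1  best=H1
  ? 231.96.0.69  path d0:H2→d1:-→d2:-→d3:-→d4:-→d5:-→d6:-→d7:-→d8:-→d9:-→d10:-→d11:-→d12:H0  best=H0
  add 89.0.0.0/8 -> H3 at depth 8
  add 129.205.192.80/28 -> H1 at depth 28
  del 0.0.0.0/0 (clear depth 0)
  ? 89.0.59.116  path d0:-→d1:-→d2:-→d3:-→d4:-→d5:-→d6:-→d7:-→d8:H3→d9:-  best=H3
  ? 175.227.227.41  path d0:-→d1:-→d2:-  best=no-route
  ? 89.101.228.28  path d0:-→d1:-→d2:-→d3:-→d4:-→d5:-→d6:-→d7:-→d8:H3→d9:-→d10:-→d11:-→d12:-→d13:-→d14:-→d15:-→d16:-→d17:-→d18:-→d19:-→d20:-→d21:-→d22:H1  best=H1
  add 129.205.0.0/16 -> H2 at depth 16
  ? 129.205.192.84  path d0:-→d1:-→d2:-→d3:-→d4:-→d5:-→d6:-→d7:-→d8:-→d9:-→d10:-→d11:-→d12:-→d13:-→d14:-→d15:-→d16:H2→d17:-→d18:-→d19:-→d20:-→d21:-→d22:-→d23:-→d24:-→d25:-→d26:-→d27:-→d28:H1  best=H1
  ? 89.1.130.203  path d0:-→d1:-→d2:-→d3:-→d4:-→d5:-→d6:-→d7:-→d8:H3→d9:-  best=H3
  del 231.96.0.0/12 (clear depth 12)
  add 129.192.0.0/10 -> H0 at depth 10
  del 129.205.0.0/16 (clear depth 16)
  del 89.0.0.0/8 (clear depth 8)
  del 129.192.0.0/10 (clear depth 10)
  del 129.205.192.88/30 (clear depth 30)
  add 0.0.0.0/0 -> H3 at depth 0
  ? 89.101.228.29  path d0:H3→d1:-→d2:-→d3:-→d4:-→d5:-→d6:-→d7:-→d8:-→d9:-→d10:-→d11:-→d12:-→d13:-→d14:-→d15:-→d16:-→d17:-→d18:-→d19:-→d20:-→d21:-→d22:H1  best=H1
  ? 89.101.228.141  path d0:H3→d1:-→d2:-→d3:-→d4:-→d5:-→d6:-→d7:-→d8:-→d9:-→d10:-→d11:-→d12:-→d13:-→d14:-→d15:-→d16:-→d17:-→d18:-→d19:-→d20:-→d21:-→d22:H1  best=H1
  add 128.0.0.0/1 -> H2 at depth 1
  add 0.0.0.0/0 -> H1 at depth 0

== LOOKUPS ==
["H1","H0","H3","no-route","H1","H1","H3","H1","H1"]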